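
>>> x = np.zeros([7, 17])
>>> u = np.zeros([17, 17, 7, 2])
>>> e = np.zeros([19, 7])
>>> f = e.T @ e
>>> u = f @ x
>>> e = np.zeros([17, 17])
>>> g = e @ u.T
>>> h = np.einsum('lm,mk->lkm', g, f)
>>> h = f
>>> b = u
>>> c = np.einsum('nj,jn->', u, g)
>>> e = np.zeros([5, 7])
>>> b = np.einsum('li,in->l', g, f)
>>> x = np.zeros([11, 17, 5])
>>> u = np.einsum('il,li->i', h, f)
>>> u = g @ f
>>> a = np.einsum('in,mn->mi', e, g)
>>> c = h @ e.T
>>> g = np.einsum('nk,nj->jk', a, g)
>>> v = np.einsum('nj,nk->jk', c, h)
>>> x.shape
(11, 17, 5)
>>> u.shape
(17, 7)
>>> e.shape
(5, 7)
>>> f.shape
(7, 7)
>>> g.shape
(7, 5)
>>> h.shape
(7, 7)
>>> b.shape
(17,)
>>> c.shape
(7, 5)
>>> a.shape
(17, 5)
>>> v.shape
(5, 7)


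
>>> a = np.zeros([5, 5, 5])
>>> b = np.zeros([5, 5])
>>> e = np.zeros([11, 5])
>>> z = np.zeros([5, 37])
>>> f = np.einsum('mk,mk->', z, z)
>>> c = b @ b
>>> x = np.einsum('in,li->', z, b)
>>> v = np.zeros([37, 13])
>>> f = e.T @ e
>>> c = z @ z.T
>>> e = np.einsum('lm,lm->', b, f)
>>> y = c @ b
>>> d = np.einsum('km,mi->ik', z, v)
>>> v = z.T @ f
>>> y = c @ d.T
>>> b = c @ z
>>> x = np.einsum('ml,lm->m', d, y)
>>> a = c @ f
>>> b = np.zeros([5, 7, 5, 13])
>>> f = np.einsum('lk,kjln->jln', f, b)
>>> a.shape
(5, 5)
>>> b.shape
(5, 7, 5, 13)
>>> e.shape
()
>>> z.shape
(5, 37)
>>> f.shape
(7, 5, 13)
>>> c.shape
(5, 5)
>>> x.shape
(13,)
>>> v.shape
(37, 5)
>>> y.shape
(5, 13)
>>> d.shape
(13, 5)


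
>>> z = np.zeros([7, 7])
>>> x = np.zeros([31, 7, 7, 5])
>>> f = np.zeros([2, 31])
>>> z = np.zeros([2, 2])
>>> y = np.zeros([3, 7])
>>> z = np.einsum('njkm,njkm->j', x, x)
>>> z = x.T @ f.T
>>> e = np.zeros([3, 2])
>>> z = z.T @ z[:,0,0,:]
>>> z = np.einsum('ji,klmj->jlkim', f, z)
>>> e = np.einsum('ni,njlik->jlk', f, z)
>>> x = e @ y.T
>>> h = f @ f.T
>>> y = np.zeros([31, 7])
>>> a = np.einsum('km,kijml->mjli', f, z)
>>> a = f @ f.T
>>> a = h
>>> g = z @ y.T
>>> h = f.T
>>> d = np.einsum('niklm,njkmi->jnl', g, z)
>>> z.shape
(2, 7, 2, 31, 7)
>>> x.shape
(7, 2, 3)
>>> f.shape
(2, 31)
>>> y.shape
(31, 7)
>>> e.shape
(7, 2, 7)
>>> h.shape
(31, 2)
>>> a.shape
(2, 2)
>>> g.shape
(2, 7, 2, 31, 31)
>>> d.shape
(7, 2, 31)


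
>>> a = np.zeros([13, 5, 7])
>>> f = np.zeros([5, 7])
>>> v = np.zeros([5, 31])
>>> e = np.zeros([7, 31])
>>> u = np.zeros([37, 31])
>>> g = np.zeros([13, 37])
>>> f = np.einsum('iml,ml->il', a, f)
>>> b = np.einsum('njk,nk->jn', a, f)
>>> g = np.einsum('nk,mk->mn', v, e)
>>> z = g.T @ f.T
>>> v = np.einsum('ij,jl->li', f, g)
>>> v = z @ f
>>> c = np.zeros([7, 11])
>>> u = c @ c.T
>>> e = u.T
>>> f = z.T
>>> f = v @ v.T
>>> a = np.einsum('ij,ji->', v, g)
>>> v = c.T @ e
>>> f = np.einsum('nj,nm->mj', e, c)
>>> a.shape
()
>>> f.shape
(11, 7)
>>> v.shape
(11, 7)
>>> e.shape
(7, 7)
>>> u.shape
(7, 7)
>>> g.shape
(7, 5)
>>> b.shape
(5, 13)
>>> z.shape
(5, 13)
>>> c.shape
(7, 11)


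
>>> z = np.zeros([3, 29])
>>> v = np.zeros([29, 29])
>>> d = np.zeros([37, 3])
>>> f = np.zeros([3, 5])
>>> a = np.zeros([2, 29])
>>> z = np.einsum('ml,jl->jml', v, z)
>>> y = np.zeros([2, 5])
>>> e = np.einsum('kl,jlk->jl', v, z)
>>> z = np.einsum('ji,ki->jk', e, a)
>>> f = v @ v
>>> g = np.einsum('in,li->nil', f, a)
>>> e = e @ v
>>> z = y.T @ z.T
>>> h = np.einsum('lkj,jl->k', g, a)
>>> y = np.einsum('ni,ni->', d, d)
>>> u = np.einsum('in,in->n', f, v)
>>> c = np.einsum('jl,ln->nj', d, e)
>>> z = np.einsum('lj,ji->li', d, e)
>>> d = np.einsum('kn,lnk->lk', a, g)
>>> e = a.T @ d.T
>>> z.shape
(37, 29)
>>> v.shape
(29, 29)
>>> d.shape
(29, 2)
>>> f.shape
(29, 29)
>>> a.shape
(2, 29)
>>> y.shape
()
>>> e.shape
(29, 29)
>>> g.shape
(29, 29, 2)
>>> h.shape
(29,)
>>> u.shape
(29,)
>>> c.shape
(29, 37)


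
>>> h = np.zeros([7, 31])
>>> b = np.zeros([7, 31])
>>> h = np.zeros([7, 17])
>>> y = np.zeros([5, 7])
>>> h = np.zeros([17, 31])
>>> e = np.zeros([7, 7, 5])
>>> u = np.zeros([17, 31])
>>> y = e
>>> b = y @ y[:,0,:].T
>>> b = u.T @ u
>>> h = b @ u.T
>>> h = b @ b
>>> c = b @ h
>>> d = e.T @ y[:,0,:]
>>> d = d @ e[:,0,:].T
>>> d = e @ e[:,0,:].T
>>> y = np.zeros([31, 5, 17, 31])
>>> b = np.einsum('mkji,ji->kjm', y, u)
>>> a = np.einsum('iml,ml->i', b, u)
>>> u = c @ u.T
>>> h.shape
(31, 31)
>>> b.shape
(5, 17, 31)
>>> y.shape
(31, 5, 17, 31)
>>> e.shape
(7, 7, 5)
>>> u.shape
(31, 17)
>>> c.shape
(31, 31)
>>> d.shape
(7, 7, 7)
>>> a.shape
(5,)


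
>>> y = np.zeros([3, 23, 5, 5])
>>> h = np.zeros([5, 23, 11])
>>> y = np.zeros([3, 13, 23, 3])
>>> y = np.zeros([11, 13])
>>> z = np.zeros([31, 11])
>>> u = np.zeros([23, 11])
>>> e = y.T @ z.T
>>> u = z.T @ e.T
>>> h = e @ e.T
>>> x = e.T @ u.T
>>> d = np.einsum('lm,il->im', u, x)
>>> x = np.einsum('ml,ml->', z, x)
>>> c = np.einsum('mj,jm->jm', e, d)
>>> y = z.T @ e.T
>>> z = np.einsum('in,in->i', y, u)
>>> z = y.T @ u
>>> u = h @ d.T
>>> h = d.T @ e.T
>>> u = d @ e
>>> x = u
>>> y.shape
(11, 13)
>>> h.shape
(13, 13)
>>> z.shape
(13, 13)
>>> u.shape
(31, 31)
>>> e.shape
(13, 31)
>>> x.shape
(31, 31)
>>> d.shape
(31, 13)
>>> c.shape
(31, 13)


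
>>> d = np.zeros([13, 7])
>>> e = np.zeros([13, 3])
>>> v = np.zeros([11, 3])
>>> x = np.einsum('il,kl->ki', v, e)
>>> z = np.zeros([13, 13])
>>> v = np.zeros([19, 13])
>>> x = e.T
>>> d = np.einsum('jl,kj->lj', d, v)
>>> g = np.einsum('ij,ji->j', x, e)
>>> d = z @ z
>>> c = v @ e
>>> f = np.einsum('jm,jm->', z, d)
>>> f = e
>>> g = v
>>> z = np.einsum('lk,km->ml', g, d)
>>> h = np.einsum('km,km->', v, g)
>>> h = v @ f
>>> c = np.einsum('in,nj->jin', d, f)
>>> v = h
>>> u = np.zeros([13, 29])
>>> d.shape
(13, 13)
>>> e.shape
(13, 3)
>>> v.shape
(19, 3)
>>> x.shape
(3, 13)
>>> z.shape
(13, 19)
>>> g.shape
(19, 13)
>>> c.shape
(3, 13, 13)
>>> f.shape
(13, 3)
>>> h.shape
(19, 3)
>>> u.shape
(13, 29)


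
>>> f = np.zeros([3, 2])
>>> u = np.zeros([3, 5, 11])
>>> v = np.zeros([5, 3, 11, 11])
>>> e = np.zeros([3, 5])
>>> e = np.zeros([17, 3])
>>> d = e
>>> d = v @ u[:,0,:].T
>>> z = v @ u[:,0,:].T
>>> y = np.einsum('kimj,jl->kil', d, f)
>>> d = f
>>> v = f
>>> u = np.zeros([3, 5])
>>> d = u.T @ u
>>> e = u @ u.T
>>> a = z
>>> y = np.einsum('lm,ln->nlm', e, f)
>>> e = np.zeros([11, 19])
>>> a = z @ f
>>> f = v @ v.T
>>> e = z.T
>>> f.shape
(3, 3)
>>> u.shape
(3, 5)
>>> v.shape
(3, 2)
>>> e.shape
(3, 11, 3, 5)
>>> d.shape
(5, 5)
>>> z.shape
(5, 3, 11, 3)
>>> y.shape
(2, 3, 3)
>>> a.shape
(5, 3, 11, 2)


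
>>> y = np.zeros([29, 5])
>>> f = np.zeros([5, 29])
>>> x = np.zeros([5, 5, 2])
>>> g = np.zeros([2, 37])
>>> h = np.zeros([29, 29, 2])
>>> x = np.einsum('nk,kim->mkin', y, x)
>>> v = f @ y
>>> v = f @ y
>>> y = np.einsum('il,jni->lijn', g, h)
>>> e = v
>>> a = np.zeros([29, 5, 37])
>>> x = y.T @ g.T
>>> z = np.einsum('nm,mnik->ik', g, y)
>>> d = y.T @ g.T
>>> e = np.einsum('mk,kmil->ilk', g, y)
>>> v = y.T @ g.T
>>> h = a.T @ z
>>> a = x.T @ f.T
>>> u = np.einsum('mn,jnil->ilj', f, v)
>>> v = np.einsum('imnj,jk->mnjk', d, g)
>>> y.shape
(37, 2, 29, 29)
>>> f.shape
(5, 29)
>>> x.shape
(29, 29, 2, 2)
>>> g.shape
(2, 37)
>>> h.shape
(37, 5, 29)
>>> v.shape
(29, 2, 2, 37)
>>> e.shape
(29, 29, 37)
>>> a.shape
(2, 2, 29, 5)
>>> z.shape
(29, 29)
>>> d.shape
(29, 29, 2, 2)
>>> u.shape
(2, 2, 29)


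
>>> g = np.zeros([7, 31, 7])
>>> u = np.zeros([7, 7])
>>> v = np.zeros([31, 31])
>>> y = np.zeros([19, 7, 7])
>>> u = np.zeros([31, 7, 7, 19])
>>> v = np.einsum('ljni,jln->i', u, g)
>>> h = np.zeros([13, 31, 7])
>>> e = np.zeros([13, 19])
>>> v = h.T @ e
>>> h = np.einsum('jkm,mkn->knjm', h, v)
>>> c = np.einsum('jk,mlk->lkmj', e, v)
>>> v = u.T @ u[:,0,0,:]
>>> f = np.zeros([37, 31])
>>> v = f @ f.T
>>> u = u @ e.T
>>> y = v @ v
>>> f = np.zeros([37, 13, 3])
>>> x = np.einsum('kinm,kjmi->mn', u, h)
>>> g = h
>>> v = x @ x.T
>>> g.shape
(31, 19, 13, 7)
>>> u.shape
(31, 7, 7, 13)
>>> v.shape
(13, 13)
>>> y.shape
(37, 37)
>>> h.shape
(31, 19, 13, 7)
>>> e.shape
(13, 19)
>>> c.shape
(31, 19, 7, 13)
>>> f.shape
(37, 13, 3)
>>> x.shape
(13, 7)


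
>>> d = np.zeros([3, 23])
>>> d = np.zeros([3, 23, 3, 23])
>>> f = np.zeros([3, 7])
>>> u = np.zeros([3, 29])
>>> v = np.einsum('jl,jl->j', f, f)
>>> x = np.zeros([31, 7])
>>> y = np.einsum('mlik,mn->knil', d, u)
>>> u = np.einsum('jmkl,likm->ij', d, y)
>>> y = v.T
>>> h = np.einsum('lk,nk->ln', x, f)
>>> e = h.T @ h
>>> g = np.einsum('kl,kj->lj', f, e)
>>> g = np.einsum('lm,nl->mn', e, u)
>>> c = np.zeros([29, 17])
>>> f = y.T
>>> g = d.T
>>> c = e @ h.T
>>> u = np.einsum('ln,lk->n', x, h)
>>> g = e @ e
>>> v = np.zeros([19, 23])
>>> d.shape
(3, 23, 3, 23)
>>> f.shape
(3,)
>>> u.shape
(7,)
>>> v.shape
(19, 23)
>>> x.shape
(31, 7)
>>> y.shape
(3,)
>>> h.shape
(31, 3)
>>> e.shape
(3, 3)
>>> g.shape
(3, 3)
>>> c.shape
(3, 31)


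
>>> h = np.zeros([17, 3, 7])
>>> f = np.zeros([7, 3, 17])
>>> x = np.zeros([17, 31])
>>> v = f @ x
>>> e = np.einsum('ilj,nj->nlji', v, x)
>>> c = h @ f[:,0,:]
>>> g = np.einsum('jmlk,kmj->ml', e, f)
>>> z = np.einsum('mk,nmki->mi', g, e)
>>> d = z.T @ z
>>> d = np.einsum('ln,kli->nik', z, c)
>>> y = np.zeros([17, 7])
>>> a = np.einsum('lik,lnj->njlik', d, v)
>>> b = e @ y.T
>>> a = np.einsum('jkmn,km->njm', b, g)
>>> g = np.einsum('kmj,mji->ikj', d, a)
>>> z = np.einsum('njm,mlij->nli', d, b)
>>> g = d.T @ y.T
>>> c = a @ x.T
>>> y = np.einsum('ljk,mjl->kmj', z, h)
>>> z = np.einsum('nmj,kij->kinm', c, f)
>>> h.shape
(17, 3, 7)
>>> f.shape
(7, 3, 17)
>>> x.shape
(17, 31)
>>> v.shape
(7, 3, 31)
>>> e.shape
(17, 3, 31, 7)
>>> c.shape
(17, 17, 17)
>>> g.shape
(17, 17, 17)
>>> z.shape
(7, 3, 17, 17)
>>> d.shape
(7, 17, 17)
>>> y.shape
(31, 17, 3)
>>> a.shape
(17, 17, 31)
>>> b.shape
(17, 3, 31, 17)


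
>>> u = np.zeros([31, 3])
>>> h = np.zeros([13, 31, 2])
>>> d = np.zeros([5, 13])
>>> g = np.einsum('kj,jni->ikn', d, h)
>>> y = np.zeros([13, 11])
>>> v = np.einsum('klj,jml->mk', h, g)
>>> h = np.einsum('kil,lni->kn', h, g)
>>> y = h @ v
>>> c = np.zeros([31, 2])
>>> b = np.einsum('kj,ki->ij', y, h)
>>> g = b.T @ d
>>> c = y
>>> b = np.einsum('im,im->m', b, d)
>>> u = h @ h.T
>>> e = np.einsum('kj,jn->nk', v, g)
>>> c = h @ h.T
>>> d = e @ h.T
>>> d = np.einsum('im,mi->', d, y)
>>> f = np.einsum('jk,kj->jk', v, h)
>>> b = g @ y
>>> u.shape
(13, 13)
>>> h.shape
(13, 5)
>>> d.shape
()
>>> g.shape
(13, 13)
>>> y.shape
(13, 13)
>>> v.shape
(5, 13)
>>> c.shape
(13, 13)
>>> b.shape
(13, 13)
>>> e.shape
(13, 5)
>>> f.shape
(5, 13)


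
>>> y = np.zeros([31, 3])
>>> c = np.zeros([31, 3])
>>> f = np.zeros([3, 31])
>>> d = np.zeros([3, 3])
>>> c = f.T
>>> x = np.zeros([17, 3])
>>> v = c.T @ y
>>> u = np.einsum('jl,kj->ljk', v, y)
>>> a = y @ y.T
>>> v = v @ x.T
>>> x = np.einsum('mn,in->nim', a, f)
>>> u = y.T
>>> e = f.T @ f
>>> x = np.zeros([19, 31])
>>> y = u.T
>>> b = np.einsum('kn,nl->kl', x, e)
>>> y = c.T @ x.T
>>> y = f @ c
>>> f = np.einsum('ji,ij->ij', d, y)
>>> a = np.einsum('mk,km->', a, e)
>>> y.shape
(3, 3)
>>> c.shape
(31, 3)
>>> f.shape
(3, 3)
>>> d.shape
(3, 3)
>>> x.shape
(19, 31)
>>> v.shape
(3, 17)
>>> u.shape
(3, 31)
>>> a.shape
()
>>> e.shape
(31, 31)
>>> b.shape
(19, 31)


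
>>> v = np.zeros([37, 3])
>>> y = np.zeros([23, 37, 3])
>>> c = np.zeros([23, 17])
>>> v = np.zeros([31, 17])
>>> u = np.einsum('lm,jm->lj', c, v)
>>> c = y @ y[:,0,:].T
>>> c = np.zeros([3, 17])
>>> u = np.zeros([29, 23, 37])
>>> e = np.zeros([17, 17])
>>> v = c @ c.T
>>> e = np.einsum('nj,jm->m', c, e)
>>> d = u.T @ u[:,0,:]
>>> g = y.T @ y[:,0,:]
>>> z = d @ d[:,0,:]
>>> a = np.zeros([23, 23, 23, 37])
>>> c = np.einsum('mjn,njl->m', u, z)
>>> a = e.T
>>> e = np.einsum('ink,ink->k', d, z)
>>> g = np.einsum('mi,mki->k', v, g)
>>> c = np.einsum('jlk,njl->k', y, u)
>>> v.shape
(3, 3)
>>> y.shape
(23, 37, 3)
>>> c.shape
(3,)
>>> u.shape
(29, 23, 37)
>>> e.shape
(37,)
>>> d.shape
(37, 23, 37)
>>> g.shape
(37,)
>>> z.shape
(37, 23, 37)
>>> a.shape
(17,)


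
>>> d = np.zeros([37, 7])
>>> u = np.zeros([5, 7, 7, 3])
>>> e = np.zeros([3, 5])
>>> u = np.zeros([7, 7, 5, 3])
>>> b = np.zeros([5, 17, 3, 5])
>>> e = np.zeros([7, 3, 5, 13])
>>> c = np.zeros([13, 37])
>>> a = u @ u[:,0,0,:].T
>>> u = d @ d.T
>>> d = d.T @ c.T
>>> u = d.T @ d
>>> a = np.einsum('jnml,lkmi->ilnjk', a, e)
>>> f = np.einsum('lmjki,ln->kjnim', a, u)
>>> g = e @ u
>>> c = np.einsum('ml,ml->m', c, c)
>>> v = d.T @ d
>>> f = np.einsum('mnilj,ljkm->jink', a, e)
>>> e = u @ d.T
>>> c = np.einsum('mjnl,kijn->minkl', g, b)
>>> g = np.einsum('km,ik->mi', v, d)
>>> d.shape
(7, 13)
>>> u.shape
(13, 13)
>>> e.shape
(13, 7)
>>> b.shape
(5, 17, 3, 5)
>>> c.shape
(7, 17, 5, 5, 13)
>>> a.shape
(13, 7, 7, 7, 3)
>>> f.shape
(3, 7, 7, 5)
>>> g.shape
(13, 7)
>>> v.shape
(13, 13)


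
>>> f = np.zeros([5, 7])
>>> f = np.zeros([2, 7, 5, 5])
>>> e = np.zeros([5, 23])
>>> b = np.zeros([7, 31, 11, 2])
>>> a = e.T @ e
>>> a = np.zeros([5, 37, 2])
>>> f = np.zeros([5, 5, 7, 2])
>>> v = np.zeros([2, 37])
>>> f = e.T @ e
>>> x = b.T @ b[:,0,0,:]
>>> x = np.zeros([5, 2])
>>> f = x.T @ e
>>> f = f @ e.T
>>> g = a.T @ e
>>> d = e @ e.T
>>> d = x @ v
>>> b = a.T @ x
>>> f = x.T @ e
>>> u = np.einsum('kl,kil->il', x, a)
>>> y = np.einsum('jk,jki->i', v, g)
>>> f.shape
(2, 23)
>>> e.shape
(5, 23)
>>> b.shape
(2, 37, 2)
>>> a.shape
(5, 37, 2)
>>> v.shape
(2, 37)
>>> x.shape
(5, 2)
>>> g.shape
(2, 37, 23)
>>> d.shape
(5, 37)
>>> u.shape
(37, 2)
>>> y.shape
(23,)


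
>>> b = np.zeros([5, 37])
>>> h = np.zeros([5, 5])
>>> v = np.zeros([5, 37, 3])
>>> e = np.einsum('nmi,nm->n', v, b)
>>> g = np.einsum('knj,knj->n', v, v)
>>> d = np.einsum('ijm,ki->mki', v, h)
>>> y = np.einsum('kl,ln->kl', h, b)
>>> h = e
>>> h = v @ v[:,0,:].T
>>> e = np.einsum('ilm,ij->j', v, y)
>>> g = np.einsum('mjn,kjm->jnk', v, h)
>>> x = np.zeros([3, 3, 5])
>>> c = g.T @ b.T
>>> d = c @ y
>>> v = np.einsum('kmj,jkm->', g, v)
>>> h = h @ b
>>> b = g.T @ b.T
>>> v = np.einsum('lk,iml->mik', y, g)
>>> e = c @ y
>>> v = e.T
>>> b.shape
(5, 3, 5)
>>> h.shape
(5, 37, 37)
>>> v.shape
(5, 3, 5)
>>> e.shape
(5, 3, 5)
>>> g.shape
(37, 3, 5)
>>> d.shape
(5, 3, 5)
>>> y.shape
(5, 5)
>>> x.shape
(3, 3, 5)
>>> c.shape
(5, 3, 5)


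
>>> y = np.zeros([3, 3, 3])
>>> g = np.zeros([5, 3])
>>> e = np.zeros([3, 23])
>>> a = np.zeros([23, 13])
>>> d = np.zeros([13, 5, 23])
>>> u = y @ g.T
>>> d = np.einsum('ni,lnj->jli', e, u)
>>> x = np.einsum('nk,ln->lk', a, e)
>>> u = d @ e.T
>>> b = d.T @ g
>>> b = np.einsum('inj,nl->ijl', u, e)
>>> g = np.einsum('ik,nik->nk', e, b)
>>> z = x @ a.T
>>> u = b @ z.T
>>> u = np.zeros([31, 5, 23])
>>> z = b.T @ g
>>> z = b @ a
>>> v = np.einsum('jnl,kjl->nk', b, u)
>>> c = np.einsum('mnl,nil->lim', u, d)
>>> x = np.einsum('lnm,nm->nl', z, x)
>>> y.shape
(3, 3, 3)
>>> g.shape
(5, 23)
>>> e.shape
(3, 23)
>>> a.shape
(23, 13)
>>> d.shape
(5, 3, 23)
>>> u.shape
(31, 5, 23)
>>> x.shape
(3, 5)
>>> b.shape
(5, 3, 23)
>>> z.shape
(5, 3, 13)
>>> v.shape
(3, 31)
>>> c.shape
(23, 3, 31)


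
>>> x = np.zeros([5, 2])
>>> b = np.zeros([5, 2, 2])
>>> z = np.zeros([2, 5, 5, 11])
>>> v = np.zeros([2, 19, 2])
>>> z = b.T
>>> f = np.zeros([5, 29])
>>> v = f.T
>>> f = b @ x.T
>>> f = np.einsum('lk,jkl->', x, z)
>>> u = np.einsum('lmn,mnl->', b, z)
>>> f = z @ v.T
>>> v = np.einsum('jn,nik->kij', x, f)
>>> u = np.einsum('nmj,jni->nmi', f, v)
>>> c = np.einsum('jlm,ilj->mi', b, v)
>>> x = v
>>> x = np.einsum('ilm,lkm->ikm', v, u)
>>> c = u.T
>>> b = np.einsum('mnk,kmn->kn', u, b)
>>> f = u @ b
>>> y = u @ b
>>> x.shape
(29, 2, 5)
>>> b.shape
(5, 2)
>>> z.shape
(2, 2, 5)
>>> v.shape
(29, 2, 5)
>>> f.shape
(2, 2, 2)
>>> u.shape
(2, 2, 5)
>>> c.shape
(5, 2, 2)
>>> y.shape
(2, 2, 2)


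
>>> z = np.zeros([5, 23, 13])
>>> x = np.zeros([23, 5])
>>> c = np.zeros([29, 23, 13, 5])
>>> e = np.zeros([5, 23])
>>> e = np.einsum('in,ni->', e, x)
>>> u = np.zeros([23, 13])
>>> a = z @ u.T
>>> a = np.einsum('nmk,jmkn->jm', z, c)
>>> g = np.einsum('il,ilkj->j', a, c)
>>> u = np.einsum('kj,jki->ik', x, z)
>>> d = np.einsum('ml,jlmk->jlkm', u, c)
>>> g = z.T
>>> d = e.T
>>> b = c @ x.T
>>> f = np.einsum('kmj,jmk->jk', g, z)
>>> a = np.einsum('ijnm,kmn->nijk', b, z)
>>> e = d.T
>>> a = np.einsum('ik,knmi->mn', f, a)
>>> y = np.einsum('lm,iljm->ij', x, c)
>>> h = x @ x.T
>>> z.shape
(5, 23, 13)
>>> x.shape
(23, 5)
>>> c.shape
(29, 23, 13, 5)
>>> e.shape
()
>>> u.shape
(13, 23)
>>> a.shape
(23, 29)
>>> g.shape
(13, 23, 5)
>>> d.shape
()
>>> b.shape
(29, 23, 13, 23)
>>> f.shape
(5, 13)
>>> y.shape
(29, 13)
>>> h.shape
(23, 23)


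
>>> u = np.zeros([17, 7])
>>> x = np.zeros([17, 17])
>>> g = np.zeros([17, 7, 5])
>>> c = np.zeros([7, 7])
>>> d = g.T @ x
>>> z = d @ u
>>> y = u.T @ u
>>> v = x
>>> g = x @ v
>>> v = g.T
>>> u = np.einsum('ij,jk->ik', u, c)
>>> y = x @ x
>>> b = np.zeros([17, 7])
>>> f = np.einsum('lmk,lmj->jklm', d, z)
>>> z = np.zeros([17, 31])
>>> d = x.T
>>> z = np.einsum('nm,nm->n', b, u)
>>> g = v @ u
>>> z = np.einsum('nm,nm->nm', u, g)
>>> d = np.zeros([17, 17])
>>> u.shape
(17, 7)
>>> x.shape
(17, 17)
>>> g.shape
(17, 7)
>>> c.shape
(7, 7)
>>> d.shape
(17, 17)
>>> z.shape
(17, 7)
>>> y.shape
(17, 17)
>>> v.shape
(17, 17)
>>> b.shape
(17, 7)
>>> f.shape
(7, 17, 5, 7)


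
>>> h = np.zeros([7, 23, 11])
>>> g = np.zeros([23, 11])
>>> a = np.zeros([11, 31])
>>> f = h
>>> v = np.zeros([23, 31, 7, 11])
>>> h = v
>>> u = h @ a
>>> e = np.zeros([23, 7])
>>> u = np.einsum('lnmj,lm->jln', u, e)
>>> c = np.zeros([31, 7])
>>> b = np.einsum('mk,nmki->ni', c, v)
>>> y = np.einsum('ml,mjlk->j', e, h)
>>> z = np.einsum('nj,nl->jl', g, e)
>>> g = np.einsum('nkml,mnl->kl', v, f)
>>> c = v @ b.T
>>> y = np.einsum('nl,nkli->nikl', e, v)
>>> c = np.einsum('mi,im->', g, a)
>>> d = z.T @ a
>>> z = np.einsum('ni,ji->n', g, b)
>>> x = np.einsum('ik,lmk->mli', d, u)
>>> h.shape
(23, 31, 7, 11)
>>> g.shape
(31, 11)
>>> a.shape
(11, 31)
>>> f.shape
(7, 23, 11)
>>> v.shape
(23, 31, 7, 11)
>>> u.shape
(31, 23, 31)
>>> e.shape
(23, 7)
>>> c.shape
()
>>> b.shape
(23, 11)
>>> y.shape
(23, 11, 31, 7)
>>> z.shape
(31,)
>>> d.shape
(7, 31)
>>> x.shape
(23, 31, 7)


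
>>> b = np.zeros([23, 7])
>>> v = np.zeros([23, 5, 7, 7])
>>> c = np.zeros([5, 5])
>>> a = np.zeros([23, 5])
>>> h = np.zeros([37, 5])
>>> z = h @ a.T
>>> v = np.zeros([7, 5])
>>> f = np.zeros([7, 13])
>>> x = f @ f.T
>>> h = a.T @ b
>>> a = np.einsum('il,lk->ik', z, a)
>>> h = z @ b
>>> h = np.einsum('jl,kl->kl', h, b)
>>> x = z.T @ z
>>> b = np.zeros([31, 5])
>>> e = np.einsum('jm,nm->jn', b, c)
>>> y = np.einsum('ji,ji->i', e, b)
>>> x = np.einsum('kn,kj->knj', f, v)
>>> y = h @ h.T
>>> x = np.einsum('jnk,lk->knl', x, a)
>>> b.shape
(31, 5)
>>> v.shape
(7, 5)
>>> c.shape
(5, 5)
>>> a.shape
(37, 5)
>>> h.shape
(23, 7)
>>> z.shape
(37, 23)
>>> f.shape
(7, 13)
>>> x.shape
(5, 13, 37)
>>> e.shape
(31, 5)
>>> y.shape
(23, 23)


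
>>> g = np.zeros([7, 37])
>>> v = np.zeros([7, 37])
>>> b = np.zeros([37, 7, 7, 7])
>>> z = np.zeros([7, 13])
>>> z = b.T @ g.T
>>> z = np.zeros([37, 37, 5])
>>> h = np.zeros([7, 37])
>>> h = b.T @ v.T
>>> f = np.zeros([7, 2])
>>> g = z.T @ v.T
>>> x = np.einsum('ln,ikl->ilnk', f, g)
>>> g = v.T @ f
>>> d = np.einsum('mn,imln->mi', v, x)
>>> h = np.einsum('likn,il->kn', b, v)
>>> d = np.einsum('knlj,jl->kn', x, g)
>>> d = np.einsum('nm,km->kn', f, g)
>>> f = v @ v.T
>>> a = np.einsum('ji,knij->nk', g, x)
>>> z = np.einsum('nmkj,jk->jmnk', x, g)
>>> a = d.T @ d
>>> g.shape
(37, 2)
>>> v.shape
(7, 37)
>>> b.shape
(37, 7, 7, 7)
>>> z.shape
(37, 7, 5, 2)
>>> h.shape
(7, 7)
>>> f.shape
(7, 7)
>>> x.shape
(5, 7, 2, 37)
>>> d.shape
(37, 7)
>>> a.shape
(7, 7)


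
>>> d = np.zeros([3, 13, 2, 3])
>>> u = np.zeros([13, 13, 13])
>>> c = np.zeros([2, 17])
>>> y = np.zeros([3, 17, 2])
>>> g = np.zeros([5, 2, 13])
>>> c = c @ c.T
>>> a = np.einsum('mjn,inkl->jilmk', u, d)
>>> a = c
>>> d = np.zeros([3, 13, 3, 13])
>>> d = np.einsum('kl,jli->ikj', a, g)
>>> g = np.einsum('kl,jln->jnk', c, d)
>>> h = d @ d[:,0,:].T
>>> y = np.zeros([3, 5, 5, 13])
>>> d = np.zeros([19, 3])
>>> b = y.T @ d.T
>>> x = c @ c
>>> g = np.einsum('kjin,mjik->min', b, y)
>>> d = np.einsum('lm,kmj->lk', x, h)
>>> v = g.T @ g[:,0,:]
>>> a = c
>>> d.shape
(2, 13)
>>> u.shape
(13, 13, 13)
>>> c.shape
(2, 2)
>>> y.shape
(3, 5, 5, 13)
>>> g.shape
(3, 5, 19)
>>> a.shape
(2, 2)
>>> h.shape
(13, 2, 13)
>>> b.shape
(13, 5, 5, 19)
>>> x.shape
(2, 2)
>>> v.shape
(19, 5, 19)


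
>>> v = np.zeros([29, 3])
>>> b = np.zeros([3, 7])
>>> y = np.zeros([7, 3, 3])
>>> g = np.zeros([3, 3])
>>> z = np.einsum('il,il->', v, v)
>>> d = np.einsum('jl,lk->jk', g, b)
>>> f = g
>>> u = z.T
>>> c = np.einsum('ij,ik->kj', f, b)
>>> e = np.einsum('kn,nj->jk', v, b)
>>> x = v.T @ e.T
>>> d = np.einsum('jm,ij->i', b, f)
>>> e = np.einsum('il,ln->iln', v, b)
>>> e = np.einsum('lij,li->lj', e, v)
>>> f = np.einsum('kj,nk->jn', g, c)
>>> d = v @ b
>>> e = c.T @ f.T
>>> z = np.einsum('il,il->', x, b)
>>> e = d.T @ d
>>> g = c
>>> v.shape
(29, 3)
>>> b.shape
(3, 7)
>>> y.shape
(7, 3, 3)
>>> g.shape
(7, 3)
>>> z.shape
()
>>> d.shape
(29, 7)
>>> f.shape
(3, 7)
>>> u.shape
()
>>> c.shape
(7, 3)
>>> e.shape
(7, 7)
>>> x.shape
(3, 7)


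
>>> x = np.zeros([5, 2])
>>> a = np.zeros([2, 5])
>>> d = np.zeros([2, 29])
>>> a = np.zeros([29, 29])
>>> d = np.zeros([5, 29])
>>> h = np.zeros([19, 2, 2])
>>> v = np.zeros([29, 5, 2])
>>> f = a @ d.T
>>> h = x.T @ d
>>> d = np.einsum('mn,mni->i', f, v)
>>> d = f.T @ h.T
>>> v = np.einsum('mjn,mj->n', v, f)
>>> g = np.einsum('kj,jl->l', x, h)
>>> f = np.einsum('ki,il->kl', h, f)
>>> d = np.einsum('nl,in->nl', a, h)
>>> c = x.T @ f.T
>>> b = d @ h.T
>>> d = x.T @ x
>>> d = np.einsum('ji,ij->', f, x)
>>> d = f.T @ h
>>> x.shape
(5, 2)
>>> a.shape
(29, 29)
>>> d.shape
(5, 29)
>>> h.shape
(2, 29)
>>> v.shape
(2,)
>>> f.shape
(2, 5)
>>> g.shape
(29,)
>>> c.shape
(2, 2)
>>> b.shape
(29, 2)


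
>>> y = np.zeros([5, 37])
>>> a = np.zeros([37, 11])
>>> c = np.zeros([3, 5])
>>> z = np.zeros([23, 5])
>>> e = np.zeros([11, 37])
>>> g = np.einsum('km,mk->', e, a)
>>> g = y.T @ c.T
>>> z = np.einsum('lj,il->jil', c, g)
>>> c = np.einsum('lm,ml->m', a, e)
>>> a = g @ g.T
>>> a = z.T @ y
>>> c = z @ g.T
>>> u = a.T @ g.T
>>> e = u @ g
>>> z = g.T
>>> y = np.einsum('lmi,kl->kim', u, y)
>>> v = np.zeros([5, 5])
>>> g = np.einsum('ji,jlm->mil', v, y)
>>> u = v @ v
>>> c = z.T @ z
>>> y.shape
(5, 37, 37)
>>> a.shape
(3, 37, 37)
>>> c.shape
(37, 37)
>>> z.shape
(3, 37)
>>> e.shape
(37, 37, 3)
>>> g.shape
(37, 5, 37)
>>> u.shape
(5, 5)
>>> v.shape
(5, 5)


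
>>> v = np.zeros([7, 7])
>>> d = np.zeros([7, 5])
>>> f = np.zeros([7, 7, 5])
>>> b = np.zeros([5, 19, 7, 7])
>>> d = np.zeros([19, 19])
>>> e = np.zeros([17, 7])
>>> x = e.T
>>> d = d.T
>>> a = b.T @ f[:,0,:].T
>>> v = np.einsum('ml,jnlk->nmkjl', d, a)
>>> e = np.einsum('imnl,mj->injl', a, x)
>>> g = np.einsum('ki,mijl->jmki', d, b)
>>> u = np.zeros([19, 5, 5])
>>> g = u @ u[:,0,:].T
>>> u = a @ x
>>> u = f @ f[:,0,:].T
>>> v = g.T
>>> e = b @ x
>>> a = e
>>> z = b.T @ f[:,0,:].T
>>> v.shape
(19, 5, 19)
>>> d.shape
(19, 19)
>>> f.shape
(7, 7, 5)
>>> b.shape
(5, 19, 7, 7)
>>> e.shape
(5, 19, 7, 17)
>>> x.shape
(7, 17)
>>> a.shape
(5, 19, 7, 17)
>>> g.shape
(19, 5, 19)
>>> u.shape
(7, 7, 7)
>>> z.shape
(7, 7, 19, 7)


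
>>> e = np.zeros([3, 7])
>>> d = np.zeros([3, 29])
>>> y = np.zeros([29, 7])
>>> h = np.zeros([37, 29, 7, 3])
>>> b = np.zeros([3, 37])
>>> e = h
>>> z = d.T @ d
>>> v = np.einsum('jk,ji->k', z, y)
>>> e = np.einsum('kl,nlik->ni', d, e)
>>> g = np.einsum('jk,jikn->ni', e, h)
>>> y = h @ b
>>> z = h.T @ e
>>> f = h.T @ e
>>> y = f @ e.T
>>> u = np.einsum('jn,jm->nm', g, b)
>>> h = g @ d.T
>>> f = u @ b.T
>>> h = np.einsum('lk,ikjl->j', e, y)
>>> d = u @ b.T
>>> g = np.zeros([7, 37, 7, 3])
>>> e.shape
(37, 7)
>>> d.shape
(29, 3)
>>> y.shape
(3, 7, 29, 37)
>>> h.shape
(29,)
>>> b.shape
(3, 37)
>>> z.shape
(3, 7, 29, 7)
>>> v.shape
(29,)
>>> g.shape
(7, 37, 7, 3)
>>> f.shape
(29, 3)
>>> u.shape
(29, 37)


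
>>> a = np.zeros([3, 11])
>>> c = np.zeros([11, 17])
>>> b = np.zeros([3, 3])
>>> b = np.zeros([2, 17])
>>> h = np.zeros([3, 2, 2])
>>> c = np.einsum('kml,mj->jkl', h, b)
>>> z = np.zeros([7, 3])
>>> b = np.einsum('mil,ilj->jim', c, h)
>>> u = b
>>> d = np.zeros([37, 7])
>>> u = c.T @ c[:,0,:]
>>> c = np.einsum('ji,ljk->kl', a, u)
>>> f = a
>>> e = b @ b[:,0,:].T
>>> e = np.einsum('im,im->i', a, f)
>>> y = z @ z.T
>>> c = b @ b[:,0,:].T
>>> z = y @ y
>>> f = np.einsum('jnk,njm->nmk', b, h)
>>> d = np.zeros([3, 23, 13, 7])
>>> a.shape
(3, 11)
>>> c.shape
(2, 3, 2)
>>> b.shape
(2, 3, 17)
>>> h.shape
(3, 2, 2)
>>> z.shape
(7, 7)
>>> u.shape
(2, 3, 2)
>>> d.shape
(3, 23, 13, 7)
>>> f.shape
(3, 2, 17)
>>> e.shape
(3,)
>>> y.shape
(7, 7)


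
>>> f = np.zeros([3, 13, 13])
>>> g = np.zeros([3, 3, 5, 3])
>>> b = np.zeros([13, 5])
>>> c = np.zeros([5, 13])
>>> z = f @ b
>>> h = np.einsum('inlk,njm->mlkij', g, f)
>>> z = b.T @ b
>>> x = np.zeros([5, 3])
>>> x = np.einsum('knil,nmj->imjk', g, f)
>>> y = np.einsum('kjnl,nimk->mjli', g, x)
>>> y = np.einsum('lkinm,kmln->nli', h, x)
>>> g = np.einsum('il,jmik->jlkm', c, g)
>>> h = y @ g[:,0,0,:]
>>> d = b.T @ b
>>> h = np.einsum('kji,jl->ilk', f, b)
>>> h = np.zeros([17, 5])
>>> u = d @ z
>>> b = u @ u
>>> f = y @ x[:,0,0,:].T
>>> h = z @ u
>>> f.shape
(3, 13, 5)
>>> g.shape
(3, 13, 3, 3)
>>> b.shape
(5, 5)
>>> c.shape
(5, 13)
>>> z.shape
(5, 5)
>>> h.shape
(5, 5)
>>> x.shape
(5, 13, 13, 3)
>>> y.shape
(3, 13, 3)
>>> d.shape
(5, 5)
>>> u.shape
(5, 5)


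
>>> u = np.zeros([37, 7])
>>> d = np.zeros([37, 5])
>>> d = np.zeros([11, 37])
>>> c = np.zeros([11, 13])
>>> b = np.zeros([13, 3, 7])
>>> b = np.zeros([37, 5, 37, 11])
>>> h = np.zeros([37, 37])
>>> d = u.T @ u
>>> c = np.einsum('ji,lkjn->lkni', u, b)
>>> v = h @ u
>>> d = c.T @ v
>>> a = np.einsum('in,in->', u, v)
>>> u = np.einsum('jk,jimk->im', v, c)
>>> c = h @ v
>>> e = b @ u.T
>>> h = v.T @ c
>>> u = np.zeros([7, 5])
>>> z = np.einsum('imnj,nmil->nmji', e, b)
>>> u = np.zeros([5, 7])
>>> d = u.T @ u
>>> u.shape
(5, 7)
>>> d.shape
(7, 7)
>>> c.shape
(37, 7)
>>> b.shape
(37, 5, 37, 11)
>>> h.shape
(7, 7)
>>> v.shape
(37, 7)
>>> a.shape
()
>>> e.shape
(37, 5, 37, 5)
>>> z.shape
(37, 5, 5, 37)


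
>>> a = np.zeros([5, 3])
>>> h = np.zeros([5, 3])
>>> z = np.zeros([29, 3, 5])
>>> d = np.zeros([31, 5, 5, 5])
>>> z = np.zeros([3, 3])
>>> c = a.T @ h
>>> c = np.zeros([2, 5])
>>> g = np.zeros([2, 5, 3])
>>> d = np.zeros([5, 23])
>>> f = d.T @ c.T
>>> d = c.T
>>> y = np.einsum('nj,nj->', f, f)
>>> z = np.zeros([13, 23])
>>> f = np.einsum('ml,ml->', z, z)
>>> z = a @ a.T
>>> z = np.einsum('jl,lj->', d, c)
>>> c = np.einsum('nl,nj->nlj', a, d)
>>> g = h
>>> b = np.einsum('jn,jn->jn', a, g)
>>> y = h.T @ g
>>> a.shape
(5, 3)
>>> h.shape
(5, 3)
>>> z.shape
()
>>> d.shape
(5, 2)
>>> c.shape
(5, 3, 2)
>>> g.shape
(5, 3)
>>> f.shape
()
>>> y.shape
(3, 3)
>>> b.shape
(5, 3)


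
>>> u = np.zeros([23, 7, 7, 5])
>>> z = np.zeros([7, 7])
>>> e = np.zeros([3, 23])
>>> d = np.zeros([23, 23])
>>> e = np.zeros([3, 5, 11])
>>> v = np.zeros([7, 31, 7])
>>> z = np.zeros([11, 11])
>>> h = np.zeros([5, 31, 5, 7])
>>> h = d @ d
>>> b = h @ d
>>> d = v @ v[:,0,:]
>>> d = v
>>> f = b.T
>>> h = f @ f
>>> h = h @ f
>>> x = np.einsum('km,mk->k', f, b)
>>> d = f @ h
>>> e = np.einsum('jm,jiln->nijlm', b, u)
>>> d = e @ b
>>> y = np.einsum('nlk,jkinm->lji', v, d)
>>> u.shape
(23, 7, 7, 5)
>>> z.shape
(11, 11)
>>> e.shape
(5, 7, 23, 7, 23)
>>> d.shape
(5, 7, 23, 7, 23)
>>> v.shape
(7, 31, 7)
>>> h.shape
(23, 23)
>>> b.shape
(23, 23)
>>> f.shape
(23, 23)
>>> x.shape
(23,)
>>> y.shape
(31, 5, 23)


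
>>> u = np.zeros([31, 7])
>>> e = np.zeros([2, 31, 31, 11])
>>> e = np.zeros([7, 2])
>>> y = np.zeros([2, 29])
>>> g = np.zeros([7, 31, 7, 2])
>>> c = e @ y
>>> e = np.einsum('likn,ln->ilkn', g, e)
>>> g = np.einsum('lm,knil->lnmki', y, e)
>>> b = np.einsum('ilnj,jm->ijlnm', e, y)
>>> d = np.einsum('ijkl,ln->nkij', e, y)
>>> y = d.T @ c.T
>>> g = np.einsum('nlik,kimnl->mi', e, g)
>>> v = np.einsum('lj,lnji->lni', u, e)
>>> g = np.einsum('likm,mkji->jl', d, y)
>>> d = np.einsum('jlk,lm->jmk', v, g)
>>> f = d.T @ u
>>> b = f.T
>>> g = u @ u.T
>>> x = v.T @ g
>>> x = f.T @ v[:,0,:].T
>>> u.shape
(31, 7)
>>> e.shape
(31, 7, 7, 2)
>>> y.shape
(7, 31, 7, 7)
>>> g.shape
(31, 31)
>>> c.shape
(7, 29)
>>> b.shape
(7, 29, 2)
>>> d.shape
(31, 29, 2)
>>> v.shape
(31, 7, 2)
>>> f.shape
(2, 29, 7)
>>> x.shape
(7, 29, 31)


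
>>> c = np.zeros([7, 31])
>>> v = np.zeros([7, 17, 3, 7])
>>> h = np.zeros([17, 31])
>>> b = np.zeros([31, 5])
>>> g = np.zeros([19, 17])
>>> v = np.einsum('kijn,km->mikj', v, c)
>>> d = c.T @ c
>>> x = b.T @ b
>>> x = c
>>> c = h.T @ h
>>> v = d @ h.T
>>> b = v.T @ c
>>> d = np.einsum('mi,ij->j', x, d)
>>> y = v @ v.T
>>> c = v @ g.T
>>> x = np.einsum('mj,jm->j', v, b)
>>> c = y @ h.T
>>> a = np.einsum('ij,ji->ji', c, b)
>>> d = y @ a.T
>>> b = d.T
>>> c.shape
(31, 17)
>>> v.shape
(31, 17)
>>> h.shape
(17, 31)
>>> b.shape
(17, 31)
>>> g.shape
(19, 17)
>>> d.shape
(31, 17)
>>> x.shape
(17,)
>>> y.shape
(31, 31)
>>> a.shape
(17, 31)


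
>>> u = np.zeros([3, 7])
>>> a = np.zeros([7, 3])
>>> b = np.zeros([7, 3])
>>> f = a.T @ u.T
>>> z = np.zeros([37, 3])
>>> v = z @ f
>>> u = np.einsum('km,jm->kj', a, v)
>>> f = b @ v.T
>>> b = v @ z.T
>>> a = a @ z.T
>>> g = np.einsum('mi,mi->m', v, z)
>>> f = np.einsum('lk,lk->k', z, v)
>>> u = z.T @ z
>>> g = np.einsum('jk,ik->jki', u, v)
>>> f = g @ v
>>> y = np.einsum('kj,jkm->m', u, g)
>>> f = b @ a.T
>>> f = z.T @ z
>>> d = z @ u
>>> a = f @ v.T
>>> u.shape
(3, 3)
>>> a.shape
(3, 37)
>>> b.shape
(37, 37)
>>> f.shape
(3, 3)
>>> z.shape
(37, 3)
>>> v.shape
(37, 3)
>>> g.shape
(3, 3, 37)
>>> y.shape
(37,)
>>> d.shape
(37, 3)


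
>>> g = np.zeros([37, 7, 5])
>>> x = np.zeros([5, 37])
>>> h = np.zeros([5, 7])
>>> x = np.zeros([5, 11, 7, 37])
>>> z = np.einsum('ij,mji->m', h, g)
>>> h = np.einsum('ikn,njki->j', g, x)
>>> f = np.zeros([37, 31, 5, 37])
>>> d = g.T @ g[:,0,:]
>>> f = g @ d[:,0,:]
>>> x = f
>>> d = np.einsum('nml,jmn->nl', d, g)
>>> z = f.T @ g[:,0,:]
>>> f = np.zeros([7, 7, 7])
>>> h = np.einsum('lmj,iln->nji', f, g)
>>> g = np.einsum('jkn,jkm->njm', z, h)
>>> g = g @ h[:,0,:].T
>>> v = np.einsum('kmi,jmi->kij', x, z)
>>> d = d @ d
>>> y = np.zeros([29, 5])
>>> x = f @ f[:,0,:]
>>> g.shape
(5, 5, 5)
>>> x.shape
(7, 7, 7)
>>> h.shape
(5, 7, 37)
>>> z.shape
(5, 7, 5)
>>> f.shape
(7, 7, 7)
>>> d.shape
(5, 5)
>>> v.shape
(37, 5, 5)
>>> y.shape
(29, 5)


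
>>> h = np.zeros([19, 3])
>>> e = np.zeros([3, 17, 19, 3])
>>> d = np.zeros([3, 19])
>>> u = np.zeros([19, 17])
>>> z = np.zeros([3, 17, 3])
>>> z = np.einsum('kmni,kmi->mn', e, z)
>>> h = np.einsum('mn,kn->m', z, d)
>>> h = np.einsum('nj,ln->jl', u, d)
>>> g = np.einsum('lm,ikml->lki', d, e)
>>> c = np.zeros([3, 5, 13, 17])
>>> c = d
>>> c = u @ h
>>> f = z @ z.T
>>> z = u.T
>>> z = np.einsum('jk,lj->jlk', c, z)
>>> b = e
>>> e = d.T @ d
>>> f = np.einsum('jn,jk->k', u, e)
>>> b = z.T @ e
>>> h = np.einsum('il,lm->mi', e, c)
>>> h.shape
(3, 19)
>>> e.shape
(19, 19)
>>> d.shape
(3, 19)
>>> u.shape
(19, 17)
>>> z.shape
(19, 17, 3)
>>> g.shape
(3, 17, 3)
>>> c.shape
(19, 3)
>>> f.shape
(19,)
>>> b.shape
(3, 17, 19)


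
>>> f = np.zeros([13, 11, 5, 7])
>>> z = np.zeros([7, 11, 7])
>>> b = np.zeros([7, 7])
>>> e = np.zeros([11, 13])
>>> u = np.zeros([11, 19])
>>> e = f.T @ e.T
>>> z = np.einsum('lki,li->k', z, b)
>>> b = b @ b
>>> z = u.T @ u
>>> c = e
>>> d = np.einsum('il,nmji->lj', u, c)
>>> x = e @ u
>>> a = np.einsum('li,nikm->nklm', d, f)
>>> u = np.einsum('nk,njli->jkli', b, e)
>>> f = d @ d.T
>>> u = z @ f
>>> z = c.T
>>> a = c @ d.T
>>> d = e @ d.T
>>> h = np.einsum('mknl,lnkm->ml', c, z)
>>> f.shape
(19, 19)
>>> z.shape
(11, 11, 5, 7)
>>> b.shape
(7, 7)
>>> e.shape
(7, 5, 11, 11)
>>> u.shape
(19, 19)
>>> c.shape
(7, 5, 11, 11)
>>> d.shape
(7, 5, 11, 19)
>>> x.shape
(7, 5, 11, 19)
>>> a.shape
(7, 5, 11, 19)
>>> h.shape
(7, 11)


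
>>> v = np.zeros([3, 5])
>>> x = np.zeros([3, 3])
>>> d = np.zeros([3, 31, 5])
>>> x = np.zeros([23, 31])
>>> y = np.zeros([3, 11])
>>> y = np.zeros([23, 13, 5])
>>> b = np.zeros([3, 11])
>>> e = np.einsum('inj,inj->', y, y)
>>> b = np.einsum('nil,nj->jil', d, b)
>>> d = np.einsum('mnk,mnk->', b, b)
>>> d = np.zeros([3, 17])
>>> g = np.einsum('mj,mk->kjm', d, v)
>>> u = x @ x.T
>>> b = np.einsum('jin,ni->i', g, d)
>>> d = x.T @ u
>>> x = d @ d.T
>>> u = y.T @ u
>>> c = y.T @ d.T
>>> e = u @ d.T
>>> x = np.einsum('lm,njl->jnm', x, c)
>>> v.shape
(3, 5)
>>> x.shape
(13, 5, 31)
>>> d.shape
(31, 23)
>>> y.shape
(23, 13, 5)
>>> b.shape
(17,)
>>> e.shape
(5, 13, 31)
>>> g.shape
(5, 17, 3)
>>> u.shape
(5, 13, 23)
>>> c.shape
(5, 13, 31)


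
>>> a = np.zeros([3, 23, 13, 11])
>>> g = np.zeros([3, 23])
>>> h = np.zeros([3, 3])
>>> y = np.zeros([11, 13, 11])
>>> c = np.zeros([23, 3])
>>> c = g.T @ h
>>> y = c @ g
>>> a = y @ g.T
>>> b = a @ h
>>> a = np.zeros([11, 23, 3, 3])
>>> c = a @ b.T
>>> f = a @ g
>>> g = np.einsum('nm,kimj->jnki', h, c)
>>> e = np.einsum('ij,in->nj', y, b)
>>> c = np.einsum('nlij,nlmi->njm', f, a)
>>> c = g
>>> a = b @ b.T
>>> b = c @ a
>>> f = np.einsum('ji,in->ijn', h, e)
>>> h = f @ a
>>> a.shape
(23, 23)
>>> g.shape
(23, 3, 11, 23)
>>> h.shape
(3, 3, 23)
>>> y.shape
(23, 23)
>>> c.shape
(23, 3, 11, 23)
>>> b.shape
(23, 3, 11, 23)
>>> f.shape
(3, 3, 23)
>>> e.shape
(3, 23)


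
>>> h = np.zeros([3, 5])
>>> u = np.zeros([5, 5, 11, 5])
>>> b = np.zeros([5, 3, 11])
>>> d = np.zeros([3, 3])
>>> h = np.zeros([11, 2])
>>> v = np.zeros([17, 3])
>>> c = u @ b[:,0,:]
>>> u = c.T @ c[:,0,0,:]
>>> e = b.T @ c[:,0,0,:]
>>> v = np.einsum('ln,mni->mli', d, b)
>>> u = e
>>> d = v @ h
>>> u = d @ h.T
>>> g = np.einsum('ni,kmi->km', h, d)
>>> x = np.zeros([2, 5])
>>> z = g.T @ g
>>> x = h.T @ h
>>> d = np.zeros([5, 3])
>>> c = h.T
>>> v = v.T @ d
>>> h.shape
(11, 2)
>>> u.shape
(5, 3, 11)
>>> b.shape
(5, 3, 11)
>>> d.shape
(5, 3)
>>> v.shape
(11, 3, 3)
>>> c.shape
(2, 11)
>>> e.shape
(11, 3, 11)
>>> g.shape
(5, 3)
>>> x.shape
(2, 2)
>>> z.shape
(3, 3)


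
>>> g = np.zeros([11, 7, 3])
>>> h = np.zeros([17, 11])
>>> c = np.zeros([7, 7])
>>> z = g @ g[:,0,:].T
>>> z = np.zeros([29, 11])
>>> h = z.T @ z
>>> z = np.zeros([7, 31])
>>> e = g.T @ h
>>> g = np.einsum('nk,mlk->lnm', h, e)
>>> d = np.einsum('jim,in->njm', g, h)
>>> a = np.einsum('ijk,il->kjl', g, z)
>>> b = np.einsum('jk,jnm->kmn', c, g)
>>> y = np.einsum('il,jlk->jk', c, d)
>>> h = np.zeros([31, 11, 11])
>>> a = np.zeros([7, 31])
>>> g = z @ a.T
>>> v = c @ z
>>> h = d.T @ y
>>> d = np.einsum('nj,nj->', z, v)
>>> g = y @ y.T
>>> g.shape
(11, 11)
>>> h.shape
(3, 7, 3)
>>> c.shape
(7, 7)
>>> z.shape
(7, 31)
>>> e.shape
(3, 7, 11)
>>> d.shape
()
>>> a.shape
(7, 31)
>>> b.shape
(7, 3, 11)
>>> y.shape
(11, 3)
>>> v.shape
(7, 31)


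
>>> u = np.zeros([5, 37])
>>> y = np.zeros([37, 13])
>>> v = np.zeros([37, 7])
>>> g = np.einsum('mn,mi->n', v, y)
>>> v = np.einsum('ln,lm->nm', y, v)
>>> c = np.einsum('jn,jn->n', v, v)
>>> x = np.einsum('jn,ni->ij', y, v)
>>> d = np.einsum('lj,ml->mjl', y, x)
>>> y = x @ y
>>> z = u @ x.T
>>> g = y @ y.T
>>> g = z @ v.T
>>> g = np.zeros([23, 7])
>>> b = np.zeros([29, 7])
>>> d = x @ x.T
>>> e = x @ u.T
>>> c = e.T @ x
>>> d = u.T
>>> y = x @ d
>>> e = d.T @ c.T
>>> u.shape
(5, 37)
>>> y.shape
(7, 5)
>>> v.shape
(13, 7)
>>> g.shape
(23, 7)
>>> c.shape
(5, 37)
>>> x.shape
(7, 37)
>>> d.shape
(37, 5)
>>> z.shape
(5, 7)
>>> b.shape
(29, 7)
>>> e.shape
(5, 5)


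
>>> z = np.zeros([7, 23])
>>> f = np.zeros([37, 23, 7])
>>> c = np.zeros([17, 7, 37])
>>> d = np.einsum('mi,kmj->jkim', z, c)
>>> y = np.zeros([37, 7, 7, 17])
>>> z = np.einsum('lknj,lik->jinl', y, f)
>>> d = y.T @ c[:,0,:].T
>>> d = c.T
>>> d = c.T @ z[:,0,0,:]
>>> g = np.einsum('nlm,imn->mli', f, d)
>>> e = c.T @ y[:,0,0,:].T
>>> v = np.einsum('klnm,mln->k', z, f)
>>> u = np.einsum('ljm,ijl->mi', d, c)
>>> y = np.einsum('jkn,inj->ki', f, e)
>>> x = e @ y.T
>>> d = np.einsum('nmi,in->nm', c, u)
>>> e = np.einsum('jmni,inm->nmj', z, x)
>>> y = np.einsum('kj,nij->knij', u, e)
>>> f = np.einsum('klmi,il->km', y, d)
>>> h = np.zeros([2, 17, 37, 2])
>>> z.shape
(17, 23, 7, 37)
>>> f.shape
(37, 23)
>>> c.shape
(17, 7, 37)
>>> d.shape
(17, 7)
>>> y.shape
(37, 7, 23, 17)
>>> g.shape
(7, 23, 37)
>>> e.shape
(7, 23, 17)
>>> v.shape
(17,)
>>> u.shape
(37, 17)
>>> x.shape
(37, 7, 23)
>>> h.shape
(2, 17, 37, 2)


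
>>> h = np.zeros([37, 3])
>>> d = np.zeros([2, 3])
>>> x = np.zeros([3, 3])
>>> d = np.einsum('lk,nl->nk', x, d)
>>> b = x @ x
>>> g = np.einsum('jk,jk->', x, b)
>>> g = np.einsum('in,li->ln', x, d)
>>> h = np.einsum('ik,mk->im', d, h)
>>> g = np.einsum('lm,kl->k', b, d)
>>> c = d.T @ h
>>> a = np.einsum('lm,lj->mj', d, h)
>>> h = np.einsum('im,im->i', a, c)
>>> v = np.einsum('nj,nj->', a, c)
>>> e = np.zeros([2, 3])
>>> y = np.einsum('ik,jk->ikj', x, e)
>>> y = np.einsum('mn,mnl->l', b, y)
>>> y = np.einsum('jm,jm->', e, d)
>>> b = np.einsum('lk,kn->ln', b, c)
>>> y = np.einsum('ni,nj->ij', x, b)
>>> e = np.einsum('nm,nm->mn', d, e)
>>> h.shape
(3,)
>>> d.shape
(2, 3)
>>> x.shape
(3, 3)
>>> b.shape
(3, 37)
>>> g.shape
(2,)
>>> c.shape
(3, 37)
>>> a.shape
(3, 37)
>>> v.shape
()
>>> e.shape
(3, 2)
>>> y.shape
(3, 37)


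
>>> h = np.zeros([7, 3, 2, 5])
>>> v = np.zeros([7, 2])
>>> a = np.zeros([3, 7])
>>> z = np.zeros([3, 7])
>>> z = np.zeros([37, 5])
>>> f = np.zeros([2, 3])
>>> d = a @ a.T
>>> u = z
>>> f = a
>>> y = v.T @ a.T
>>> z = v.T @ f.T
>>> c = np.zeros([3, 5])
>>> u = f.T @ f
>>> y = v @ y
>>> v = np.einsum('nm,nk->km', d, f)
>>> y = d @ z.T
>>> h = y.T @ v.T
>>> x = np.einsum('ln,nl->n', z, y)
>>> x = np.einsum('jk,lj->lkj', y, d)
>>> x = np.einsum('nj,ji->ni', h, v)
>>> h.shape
(2, 7)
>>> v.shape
(7, 3)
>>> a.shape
(3, 7)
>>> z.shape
(2, 3)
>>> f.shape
(3, 7)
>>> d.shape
(3, 3)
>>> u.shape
(7, 7)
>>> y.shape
(3, 2)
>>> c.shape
(3, 5)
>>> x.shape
(2, 3)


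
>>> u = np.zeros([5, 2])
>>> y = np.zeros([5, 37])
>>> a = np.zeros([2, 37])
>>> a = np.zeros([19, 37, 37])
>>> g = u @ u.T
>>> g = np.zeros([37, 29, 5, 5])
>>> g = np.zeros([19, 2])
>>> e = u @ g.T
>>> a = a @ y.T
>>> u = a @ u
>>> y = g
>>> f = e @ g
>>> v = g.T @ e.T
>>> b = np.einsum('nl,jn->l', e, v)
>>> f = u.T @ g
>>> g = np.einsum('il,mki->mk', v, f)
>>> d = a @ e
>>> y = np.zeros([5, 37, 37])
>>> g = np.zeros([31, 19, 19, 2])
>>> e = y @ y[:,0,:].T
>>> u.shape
(19, 37, 2)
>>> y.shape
(5, 37, 37)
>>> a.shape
(19, 37, 5)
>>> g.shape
(31, 19, 19, 2)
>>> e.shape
(5, 37, 5)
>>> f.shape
(2, 37, 2)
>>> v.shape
(2, 5)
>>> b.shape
(19,)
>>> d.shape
(19, 37, 19)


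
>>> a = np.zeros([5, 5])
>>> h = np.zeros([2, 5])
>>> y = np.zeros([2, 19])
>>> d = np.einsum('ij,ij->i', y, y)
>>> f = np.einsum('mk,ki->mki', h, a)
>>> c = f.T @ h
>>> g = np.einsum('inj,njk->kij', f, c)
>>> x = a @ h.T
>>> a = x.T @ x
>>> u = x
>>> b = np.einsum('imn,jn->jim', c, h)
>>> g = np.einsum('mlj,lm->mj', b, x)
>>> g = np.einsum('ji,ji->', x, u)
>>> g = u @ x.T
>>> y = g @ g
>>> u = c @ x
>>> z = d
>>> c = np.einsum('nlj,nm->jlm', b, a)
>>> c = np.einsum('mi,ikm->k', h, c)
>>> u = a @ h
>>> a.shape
(2, 2)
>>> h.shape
(2, 5)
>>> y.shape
(5, 5)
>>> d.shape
(2,)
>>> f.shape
(2, 5, 5)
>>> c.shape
(5,)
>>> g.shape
(5, 5)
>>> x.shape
(5, 2)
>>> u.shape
(2, 5)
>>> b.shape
(2, 5, 5)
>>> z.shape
(2,)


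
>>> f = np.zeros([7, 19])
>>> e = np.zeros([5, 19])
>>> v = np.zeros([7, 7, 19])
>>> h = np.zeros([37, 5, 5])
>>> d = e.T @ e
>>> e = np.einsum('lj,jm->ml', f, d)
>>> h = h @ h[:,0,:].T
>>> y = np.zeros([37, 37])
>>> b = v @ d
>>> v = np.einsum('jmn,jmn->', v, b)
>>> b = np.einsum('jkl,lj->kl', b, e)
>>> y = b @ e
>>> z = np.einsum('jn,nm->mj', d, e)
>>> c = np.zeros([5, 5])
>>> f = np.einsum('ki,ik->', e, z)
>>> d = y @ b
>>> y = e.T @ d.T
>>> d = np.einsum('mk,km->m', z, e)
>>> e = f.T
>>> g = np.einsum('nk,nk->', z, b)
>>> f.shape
()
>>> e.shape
()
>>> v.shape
()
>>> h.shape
(37, 5, 37)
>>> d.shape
(7,)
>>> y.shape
(7, 7)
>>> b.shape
(7, 19)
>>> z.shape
(7, 19)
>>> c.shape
(5, 5)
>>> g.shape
()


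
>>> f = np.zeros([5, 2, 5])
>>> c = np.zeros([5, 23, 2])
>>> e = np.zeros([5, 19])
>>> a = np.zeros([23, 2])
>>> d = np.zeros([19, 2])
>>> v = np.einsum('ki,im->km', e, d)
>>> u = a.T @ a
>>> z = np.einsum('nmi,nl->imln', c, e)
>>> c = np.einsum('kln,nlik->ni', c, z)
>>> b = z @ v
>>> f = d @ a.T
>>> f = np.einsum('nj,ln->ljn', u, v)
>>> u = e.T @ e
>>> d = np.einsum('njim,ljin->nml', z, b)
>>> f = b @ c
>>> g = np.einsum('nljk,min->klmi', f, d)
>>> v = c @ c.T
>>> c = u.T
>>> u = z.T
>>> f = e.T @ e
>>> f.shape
(19, 19)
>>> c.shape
(19, 19)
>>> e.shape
(5, 19)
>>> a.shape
(23, 2)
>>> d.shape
(2, 5, 2)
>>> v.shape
(2, 2)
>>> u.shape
(5, 19, 23, 2)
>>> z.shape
(2, 23, 19, 5)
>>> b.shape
(2, 23, 19, 2)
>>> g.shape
(19, 23, 2, 5)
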